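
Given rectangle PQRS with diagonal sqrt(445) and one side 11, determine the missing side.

The diagonal of a rectangle forms a right triangle with the two sides.
Rearranging the Pythagorean theorem: missing side = sqrt(d^2 - known^2).
= sqrt(445 - 121) = sqrt(324) = 18.

18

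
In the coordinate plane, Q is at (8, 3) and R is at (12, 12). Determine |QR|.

The horizontal distance is |12 - 8| = 4 and the vertical distance is |12 - 3| = 9.
By the Pythagorean theorem, d = sqrt(4^2 + 9^2) = sqrt(97).

sqrt(97)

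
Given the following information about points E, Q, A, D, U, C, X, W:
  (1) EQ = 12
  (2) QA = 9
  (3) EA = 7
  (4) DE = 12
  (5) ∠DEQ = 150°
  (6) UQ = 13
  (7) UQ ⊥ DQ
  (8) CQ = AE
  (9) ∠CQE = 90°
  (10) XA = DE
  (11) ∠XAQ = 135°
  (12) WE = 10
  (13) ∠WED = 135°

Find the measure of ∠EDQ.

Step 1: By the law of cosines on triangle DEQ: DQ² = 12² + 12² − 2·12·12·cos(150°) = 537.42, so DQ ≈ 23.18.
Step 2: By the inverse law of cosines on triangle EDQ: cos(∠EDQ) = (12² + 23.18² − 12²) / (2·12·23.18) = 537.42/556.37 = 0.9659, so ∠EDQ = 15°.

Therefore, the measure of angle ∠EDQ = 15°.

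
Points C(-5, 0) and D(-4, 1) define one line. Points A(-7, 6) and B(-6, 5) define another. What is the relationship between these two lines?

Slope of line 1: m1 = (1 - 0)/(-4 - -5) = 1/1 = 1
Slope of line 2: m2 = (5 - 6)/(-6 - -7) = -1/1 = -1
m1 * m2 = -1, so perpendicular.

Perpendicular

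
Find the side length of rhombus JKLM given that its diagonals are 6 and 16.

In a rhombus, the diagonals bisect each other perpendicularly, creating four congruent right triangles.
Each triangle has legs 3 (half of 6) and 8 (half of 16).
The hypotenuse of each right triangle is a side of the rhombus:
side = sqrt(3^2 + 8^2) = sqrt(73)

sqrt(73)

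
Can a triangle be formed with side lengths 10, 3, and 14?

No.
The triangle inequality is violated: 10 + 3 = 13 ≤ 14.
These lengths cannot form a triangle.

No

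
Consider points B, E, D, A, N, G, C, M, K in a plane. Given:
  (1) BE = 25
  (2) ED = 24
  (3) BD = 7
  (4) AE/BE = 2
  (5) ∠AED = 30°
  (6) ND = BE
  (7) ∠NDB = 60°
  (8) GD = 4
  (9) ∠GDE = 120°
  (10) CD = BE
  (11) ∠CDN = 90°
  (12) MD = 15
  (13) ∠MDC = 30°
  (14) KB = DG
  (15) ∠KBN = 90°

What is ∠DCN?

From the given relations: CD = BE = 25; ND = BE = 25.
Step 1: By the law of cosines on triangle CDN: CN² = 25² + 25² − 2·25·25·cos(90°) = 1250, so CN ≈ 35.36.
Step 2: By the inverse law of cosines on triangle DCN: cos(∠DCN) = (25² + 35.36² − 25²) / (2·25·35.36) = 1250/1767.77 = 0.7071, so ∠DCN = 45°.

Therefore, the measure of angle ∠DCN = 45°.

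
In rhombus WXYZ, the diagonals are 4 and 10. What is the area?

Area of a rhombus = (d1 * d2) / 2
Area = (4 * 10) / 2
Area = 40 / 2
Area = 20

20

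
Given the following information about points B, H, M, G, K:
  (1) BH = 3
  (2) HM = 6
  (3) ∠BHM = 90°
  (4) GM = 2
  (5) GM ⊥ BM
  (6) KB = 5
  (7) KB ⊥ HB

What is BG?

Step 1: By the law of cosines on triangle BHM: BM² = 3² + 6² − 2·3·6·cos(90°) = 45, so BM = 3·√5.
Step 2: By the law of cosines on triangle BMG: BG² = (3·√5)² + 2² − 2·3·√5·2·cos(90°) = 49, so BG = 7.

Therefore, the length of BG = 7.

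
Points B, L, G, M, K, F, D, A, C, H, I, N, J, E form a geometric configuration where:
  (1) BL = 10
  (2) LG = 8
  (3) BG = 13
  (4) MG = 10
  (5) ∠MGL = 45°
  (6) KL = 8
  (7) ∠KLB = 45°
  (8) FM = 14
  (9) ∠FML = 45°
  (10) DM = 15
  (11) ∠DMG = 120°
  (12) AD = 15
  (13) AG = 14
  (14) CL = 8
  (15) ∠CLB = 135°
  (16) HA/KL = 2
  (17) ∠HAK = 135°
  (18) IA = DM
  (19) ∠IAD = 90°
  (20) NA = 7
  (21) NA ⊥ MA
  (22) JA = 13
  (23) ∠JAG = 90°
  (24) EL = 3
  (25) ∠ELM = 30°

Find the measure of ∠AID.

From the given relations: IA = DM = 15.
Step 1: By the law of cosines on triangle IAD: ID² = 15² + 15² − 2·15·15·cos(90°) = 450, so ID = 15·√2.
Step 2: By the inverse law of cosines on triangle AID: cos(∠AID) = (15² + (15·√2)² − 15²) / (2·15·15·√2) = 450/636.4 = 0.7071, so ∠AID = 45°.

Therefore, the measure of angle ∠AID = 45°.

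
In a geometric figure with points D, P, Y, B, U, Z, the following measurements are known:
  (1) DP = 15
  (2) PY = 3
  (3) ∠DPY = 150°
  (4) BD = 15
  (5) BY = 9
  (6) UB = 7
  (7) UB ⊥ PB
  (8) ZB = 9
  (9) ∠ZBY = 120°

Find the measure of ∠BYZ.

Step 1: By the law of cosines on triangle YBZ: YZ² = 9² + 9² − 2·9·9·cos(120°) = 243, so YZ = 9·√3.
Step 2: By the inverse law of cosines on triangle BYZ: cos(∠BYZ) = (9² + (9·√3)² − 9²) / (2·9·9·√3) = 243/280.59 = 0.866, so ∠BYZ = 30°.

Therefore, the measure of angle ∠BYZ = 30°.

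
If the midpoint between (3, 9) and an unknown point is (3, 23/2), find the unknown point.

Using the midpoint formula: M = ((x1 + x2)/2, (y1 + y2)/2)
We know M = (3, 23/2) and S = (3, 9)
For x: 3 = (3 + x2)/2, so x2 = 2*3 - 3 = 3
For y: 23/2 = (9 + y2)/2, so y2 = 2*23/2 - 9 = 14
Q = (3, 14)

(3, 14)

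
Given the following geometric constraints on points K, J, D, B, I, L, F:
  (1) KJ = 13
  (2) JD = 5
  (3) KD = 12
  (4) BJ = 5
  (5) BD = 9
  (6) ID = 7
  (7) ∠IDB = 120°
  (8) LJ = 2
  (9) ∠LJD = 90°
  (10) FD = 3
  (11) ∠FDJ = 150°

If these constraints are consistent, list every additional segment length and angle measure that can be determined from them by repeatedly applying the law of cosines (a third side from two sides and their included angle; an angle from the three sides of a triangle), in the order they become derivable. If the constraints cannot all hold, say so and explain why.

The constraints are consistent. Derivable facts, in order:
After 1 step:
- BI = √193
- DL = √29
- JF ≈ 7.74
- ∠BDJ = 25.84°
- ∠BJD = 128.32°
- ∠DBJ = 25.84°
- ∠DJK = 67.38°
- ∠DKJ = 22.62°
- ∠JDK = 90°
After 2 steps:
- ∠BID = 34.13°
- ∠DBI = 25.87°
- ∠DFJ = 18.83°
- ∠DJF = 11.17°
- ∠DLJ = 68.2°
- ∠JDL = 21.8°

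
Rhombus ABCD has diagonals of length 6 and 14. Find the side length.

In a rhombus, the diagonals bisect each other perpendicularly, creating four congruent right triangles.
Each triangle has legs 3 (half of 6) and 7 (half of 14).
The hypotenuse of each right triangle is a side of the rhombus:
side = sqrt(3^2 + 7^2) = sqrt(58)

sqrt(58)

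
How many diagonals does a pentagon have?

Total line segments between 5 vertices = C(5,2) = 10.
Subtract the 5 sides: 10 - 5 = 5 diagonals.

5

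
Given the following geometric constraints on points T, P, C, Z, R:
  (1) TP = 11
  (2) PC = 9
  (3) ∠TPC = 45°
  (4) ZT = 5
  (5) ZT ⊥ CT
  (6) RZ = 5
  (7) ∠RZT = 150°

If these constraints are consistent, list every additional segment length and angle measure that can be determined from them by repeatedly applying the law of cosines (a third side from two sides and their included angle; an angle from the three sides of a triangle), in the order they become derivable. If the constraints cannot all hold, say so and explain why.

The constraints are consistent. Derivable facts, in order:
After 1 step:
- TC ≈ 7.87
- TR ≈ 9.66
After 2 steps:
- CZ ≈ 9.33
- ∠CTP = 53.93°
- ∠PCT = 81.07°
- ∠RTZ = 15°
- ∠TRZ = 15°
After 3 steps:
- ∠CZT = 57.58°
- ∠TCZ = 32.42°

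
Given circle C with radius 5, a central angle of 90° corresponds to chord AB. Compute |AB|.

Chord = 2(5) sin(45°) = 5*sqrt(2)

5*sqrt(2)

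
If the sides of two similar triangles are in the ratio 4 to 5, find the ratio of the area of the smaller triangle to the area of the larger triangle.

Area ratio = (side ratio)^2 = (4/5)^2 = 16:25.

16:25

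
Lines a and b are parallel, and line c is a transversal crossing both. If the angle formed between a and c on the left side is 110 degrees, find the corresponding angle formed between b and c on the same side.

When a transversal crosses parallel lines, angles in the same position at each intersection are called corresponding angles.
These are always equal, so the answer is 110 degrees.

110 degrees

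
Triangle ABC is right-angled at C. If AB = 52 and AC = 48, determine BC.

Rearranging the Pythagorean theorem to solve for the unknown leg:
leg^2 = hypotenuse^2 - known_leg^2 = 2704 - 2304 = 400
leg = sqrt(400) = 20.

20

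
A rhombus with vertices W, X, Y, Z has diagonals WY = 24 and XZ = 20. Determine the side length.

In a rhombus, the diagonals bisect each other perpendicularly, creating four congruent right triangles.
Each triangle has legs 12 (half of 24) and 10 (half of 20).
The hypotenuse of each right triangle is a side of the rhombus:
side = sqrt(12^2 + 10^2) = sqrt(244) = 2*sqrt(61)

2*sqrt(61)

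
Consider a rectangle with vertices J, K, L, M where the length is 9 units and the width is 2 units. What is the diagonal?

Using the Pythagorean theorem:
d² = 9² + 2² = 81 + 4 = 85
d = sqrt(85)

sqrt(85)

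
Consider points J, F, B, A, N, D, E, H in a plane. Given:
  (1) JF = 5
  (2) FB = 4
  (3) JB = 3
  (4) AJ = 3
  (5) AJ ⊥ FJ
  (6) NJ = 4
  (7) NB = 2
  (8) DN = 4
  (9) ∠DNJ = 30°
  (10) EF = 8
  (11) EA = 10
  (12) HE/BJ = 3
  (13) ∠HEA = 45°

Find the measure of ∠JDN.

Step 1: By the law of cosines on triangle DNJ: DJ² = 4² + 4² − 2·4·4·cos(30°) = 4.29, so DJ ≈ 2.07.
Step 2: By the inverse law of cosines on triangle JDN: cos(∠JDN) = (2.07² + 4² − 4²) / (2·2.07·4) = 4.29/16.56 = 0.2588, so ∠JDN = 75°.

Therefore, the measure of angle ∠JDN = 75°.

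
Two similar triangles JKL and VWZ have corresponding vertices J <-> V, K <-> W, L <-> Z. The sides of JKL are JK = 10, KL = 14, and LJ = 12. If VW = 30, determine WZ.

Similar triangles have proportional sides. Setting up the proportion:
VW / JK = WZ / KL
30 / 10 = WZ / 14
WZ = 14 * 30 / 10 = 42.

42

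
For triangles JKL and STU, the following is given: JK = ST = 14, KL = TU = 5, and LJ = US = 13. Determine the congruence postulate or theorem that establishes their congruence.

The given information provides:
JK = ST = 14, KL = TU = 5, and LJ = US = 13
This matches the SSS congruence theorem.
All three pairs of corresponding sides are equal (Side-Side-Side).

SSS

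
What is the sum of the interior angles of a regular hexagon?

The sum of interior angles of an n-sided polygon is (n - 2) * 180.
For n = 6: (6 - 2) * 180 = 4 * 180 = 720 degrees.

720 degrees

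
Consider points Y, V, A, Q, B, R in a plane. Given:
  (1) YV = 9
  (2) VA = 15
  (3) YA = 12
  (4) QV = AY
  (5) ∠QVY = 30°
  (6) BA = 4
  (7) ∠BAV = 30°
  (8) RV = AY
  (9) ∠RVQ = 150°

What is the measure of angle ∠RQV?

From the given relations: QV = AY = 12; RV = AY = 12.
Step 1: By the law of cosines on triangle QVR: QR² = 12² + 12² − 2·12·12·cos(150°) = 537.42, so QR ≈ 23.18.
Step 2: By the inverse law of cosines on triangle RQV: cos(∠RQV) = (23.18² + 12² − 12²) / (2·23.18·12) = 537.42/556.37 = 0.9659, so ∠RQV = 15°.

Therefore, the measure of angle ∠RQV = 15°.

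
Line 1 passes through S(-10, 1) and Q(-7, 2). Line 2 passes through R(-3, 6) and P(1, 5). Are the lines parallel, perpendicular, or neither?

Slope of line 1: m1 = (2 - 1)/(-7 - -10) = 1/3 = 1/3
Slope of line 2: m2 = (5 - 6)/(1 - -3) = -1/4 = -1/4
m1 != m2 and m1*m2 = -1/12 != -1. Neither.

Neither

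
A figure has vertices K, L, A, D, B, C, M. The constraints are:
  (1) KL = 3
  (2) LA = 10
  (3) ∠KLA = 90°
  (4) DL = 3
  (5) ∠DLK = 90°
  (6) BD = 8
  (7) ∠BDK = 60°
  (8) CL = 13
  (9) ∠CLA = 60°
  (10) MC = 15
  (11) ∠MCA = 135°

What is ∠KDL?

Step 1: By the law of cosines on triangle DLK: DK² = 3² + 3² − 2·3·3·cos(90°) = 18, so DK = 3·√2.
Step 2: By the inverse law of cosines on triangle KDL: cos(∠KDL) = ((3·√2)² + 3² − 3²) / (2·3·√2·3) = 18/25.46 = 0.7071, so ∠KDL = 45°.

Therefore, the measure of angle ∠KDL = 45°.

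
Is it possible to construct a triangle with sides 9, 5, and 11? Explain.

For three segments to close into a triangle, no single side can be as long as the other two combined.
The longest side is 11, and 5 + 9 = 14 > 11.
A triangle can be formed.

Yes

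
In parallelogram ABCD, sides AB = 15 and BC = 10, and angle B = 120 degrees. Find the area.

Area = 15 * 10 * sin(120°) = 150 * sqrt(3)/2 = 75*sqrt(3)

75*sqrt(3)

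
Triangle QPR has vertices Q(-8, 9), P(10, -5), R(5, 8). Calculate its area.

Shoelace: Area = (1/2)|-8(-5-8) + 10(8-9) + 5(9--5)| = (1/2)(164) = 82

82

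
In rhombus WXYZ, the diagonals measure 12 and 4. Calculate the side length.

Half-diagonals are 6 and 2. side = sqrt(6^2 + 2^2) = sqrt(40) = 2*sqrt(10)

2*sqrt(10)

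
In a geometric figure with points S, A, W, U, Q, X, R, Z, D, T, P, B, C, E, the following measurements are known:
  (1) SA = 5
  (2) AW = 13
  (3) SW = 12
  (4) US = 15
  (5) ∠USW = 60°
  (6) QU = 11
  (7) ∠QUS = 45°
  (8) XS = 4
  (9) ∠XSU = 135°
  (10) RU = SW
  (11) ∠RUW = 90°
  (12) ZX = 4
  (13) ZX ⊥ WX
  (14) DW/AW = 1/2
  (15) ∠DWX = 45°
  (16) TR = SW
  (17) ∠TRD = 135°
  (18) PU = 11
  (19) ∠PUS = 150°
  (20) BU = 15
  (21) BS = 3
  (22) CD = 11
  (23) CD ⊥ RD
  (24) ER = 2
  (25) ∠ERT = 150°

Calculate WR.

From the given relations: RU = SW = 12.
Step 1: By the law of cosines on triangle USW: UW² = 15² + 12² − 2·15·12·cos(60°) = 189, so UW = 3·√21.
Step 2: By the law of cosines on triangle WUR: WR² = (3·√21)² + 12² − 2·3·√21·12·cos(90°) = 333, so WR = 3·√37.

Therefore, the length of WR = 3·√37.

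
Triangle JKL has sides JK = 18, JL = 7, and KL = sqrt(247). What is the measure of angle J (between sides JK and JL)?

When all three sides of a triangle are known, the law of cosines can be rearranged to find any angle.
cos(C) = (a² + b² - c²) / (2ab) gives cos(J) = 1/2.
Taking the inverse cosine: J = 60°.

60°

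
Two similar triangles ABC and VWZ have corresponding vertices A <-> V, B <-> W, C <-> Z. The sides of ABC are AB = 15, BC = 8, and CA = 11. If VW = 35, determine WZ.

Similar triangles have proportional sides. Setting up the proportion:
VW / AB = WZ / BC
35 / 15 = WZ / 8
WZ = 8 * 35 / 15 = 56/3.

56/3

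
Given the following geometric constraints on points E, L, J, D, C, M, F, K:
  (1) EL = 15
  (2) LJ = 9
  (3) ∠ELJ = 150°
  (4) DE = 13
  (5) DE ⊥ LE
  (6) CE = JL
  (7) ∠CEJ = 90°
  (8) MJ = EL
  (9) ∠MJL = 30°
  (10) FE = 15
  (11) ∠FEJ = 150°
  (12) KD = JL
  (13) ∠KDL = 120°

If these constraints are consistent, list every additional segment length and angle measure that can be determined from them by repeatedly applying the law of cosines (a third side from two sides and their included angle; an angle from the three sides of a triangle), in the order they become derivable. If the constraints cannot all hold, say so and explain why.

The constraints are consistent. Derivable facts, in order:
After 1 step:
- EJ ≈ 23.23
- LD ≈ 19.85
- LM ≈ 8.5
After 2 steps:
- JC ≈ 24.92
- JF ≈ 36.99
- LK ≈ 25.57
- ∠DLE = 40.91°
- ∠EDL = 49.09°
- ∠EJL = 18.83°
- ∠JEL = 11.17°
- ∠JLM = 118.02°
- ∠JML = 31.98°
After 3 steps:
- ∠CJE = 21.17°
- ∠DKL = 42.25°
- ∠DLK = 17.75°
- ∠ECJ = 68.83°
- ∠EFJ = 18.3°
- ∠EJF = 11.7°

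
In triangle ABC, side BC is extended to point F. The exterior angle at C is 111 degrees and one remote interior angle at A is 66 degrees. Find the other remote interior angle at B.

The exterior angle theorem states that an exterior angle equals the sum of the two non-adjacent interior angles.
So 111 = 66 + angle B, which gives angle B = 111 - 66 = 45 degrees.

45 degrees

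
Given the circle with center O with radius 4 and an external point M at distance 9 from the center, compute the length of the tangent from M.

The tangent, radius, and line from the external point to the center form a right triangle.
The right angle is where the tangent meets the radius.
By the Pythagorean theorem: tangent² + 4² = 9²
tangent² = 81 - 16 = 65
tangent = sqrt(65)

sqrt(65)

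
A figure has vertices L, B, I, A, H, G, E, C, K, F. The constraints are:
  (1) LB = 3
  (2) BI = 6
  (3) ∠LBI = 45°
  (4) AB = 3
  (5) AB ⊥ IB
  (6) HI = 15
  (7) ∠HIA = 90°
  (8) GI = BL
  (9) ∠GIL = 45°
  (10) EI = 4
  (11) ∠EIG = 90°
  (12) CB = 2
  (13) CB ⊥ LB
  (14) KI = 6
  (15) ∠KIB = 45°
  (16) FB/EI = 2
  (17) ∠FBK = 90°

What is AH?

Step 1: By the law of cosines on triangle ABI: AI² = 3² + 6² − 2·3·6·cos(90°) = 45, so AI = 3·√5.
Step 2: By the law of cosines on triangle AIH: AH² = (3·√5)² + 15² − 2·3·√5·15·cos(90°) = 270, so AH = 3·√30.

Therefore, the length of AH = 3·√30.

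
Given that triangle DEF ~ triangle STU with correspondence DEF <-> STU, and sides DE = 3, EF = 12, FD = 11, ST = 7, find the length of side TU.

Since the triangles are similar, the ratio of corresponding sides is constant.
Scale factor k = ST / DE = 7 / 3 = 7/3
TU = k * EF = 7/3 * 12 = 28

28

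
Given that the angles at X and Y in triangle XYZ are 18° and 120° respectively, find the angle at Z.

The interior angles sum to 180°: angle Z = 180 - 18 - 120 = 42°.
The triangle is obtuse (angles 18°, 120°, 42°).

42 degrees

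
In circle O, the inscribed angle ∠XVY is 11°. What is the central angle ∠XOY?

Central angle = 2 × 11° = 22° (inscribed angle theorem).

22°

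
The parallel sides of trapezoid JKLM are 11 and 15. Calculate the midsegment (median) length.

midsegment = (11 + 15) / 2 = 26 / 2 = 13

13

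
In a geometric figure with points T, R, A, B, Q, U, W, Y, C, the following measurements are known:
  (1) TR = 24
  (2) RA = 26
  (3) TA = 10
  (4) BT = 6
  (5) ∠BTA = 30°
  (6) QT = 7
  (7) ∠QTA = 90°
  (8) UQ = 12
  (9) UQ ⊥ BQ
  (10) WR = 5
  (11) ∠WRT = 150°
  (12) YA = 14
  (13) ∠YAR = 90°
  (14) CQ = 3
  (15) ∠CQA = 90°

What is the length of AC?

Step 1: By the law of cosines on triangle ATQ: AQ² = 10² + 7² − 2·10·7·cos(90°) = 149, so AQ = √149.
Step 2: By the law of cosines on triangle AQC: AC² = √149² + 3² − 2·√149·3·cos(90°) = 158, so AC = √158.

Therefore, the length of AC = √158.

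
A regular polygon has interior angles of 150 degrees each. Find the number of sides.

The exterior angle is the supplement of the interior angle: 180 - 150 = 30 degrees.
Since the exterior angles of any convex polygon sum to 360 degrees, the number of sides is 360 / 30 = 12.

12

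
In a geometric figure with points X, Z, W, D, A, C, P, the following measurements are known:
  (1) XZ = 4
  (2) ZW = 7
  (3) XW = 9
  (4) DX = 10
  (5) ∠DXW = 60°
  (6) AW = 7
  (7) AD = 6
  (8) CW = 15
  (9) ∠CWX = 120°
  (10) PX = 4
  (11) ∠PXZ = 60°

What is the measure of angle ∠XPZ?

Step 1: By the law of cosines on triangle PXZ: PZ² = 4² + 4² − 2·4·4·cos(60°) = 16, so PZ = 4.
Step 2: By the inverse law of cosines on triangle XPZ: cos(∠XPZ) = (4² + 4² − 4²) / (2·4·4) = 16/32 = 0.5, so ∠XPZ = 60°.

Therefore, the measure of angle ∠XPZ = 60°.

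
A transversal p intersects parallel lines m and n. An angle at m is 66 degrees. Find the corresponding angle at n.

When a transversal crosses parallel lines, angles in the same position at each intersection are called corresponding angles.
These are always equal, so the answer is 66 degrees.

66 degrees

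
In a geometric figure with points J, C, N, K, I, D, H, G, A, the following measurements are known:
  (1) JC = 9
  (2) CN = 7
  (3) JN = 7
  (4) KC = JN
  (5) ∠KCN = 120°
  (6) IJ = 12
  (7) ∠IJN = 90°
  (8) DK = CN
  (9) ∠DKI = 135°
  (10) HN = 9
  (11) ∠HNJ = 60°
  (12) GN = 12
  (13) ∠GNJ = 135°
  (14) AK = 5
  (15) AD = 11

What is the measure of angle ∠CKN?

From the given relations: KC = JN = 7.
Step 1: By the law of cosines on triangle KCN: KN² = 7² + 7² − 2·7·7·cos(120°) = 147, so KN = 7·√3.
Step 2: By the inverse law of cosines on triangle CKN: cos(∠CKN) = (7² + (7·√3)² − 7²) / (2·7·7·√3) = 147/169.74 = 0.866, so ∠CKN = 30°.

Therefore, the measure of angle ∠CKN = 30°.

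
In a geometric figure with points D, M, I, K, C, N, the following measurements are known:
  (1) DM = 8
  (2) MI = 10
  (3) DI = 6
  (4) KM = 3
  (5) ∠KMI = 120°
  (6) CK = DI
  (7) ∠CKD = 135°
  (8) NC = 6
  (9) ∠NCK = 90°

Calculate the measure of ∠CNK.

From the given relations: CK = DI = 6.
Step 1: By the law of cosines on triangle NCK: NK² = 6² + 6² − 2·6·6·cos(90°) = 72, so NK = 6·√2.
Step 2: By the inverse law of cosines on triangle CNK: cos(∠CNK) = (6² + (6·√2)² − 6²) / (2·6·6·√2) = 72/101.82 = 0.7071, so ∠CNK = 45°.

Therefore, the measure of angle ∠CNK = 45°.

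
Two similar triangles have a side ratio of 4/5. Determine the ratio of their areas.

The ratio of areas of similar triangles equals the square of the side ratio.
Side ratio = 4:5
Area ratio = (4/5)^2 = 16/25 = 16:25

16:25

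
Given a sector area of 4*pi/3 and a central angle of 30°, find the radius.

r² = 360 × 4*pi/3 / (π × 30) = 16, so r = 4.

4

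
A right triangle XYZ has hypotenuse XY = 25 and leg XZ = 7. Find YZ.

YZ = sqrt(25^2 - 7^2) = sqrt(576) = 24

24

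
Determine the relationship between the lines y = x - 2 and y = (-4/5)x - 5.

Slope of line 1: m1 = 1
Slope of line 2: m2 = -4/5
m1 != m2 (1 != -4/5), so not parallel.
m1 * m2 = (1) * (-4/5) = -4/5 != -1, so not perpendicular.
The lines are neither parallel nor perpendicular.

Neither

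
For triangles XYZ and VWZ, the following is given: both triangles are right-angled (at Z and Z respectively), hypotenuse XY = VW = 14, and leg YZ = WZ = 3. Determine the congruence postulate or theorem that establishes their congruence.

Consider the given information: both triangles are right-angled (at Z and Z respectively), hypotenuse XY = VW = 14, and leg YZ = WZ = 3
This is not SSS or SAS: SSS requires all three pairs of sides, but we don't have that. SAS requires two sides and the included angle between them.
The correct criterion is HL. The hypotenuse and one leg of two right triangles are equal (Hypotenuse-Leg).

HL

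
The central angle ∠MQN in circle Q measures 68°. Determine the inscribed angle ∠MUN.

Inscribed angle = 68° / 2 = 34° (inscribed angle theorem).

34°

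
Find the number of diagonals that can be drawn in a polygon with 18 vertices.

Total line segments between 18 vertices = C(18,2) = 153.
Subtract the 18 sides: 153 - 18 = 135 diagonals.

135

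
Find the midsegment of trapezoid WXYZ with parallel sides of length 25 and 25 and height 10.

The midsegment of a trapezoid = (base1 + base2) / 2
midsegment = (25 + 25) / 2
midsegment = 50 / 2
midsegment = 25

25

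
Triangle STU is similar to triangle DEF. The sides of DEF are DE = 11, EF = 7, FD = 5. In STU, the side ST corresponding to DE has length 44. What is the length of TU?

Similar triangles have proportional sides. Setting up the proportion:
ST / DE = TU / EF
44 / 11 = TU / 7
TU = 7 * 44 / 11 = 28.

28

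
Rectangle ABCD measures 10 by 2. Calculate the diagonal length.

Using the Pythagorean theorem:
d² = 10² + 2² = 100 + 4 = 104
d = sqrt(104) = 2*sqrt(26)

2*sqrt(26)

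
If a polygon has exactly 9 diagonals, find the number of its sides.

Using d = n(n - 3)/2, we solve 9 = n(n - 3)/2.
So n(n - 3) = 18.
Testing n = 6: 6 * 3 = 18 = 18. Correct.
The polygon has 6 sides.

6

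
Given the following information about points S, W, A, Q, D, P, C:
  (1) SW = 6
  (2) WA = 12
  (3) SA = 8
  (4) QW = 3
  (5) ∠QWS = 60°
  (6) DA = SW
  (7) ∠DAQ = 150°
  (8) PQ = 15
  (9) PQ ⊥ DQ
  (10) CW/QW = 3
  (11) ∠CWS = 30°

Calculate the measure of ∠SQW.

Step 1: By the law of cosines on triangle QWS: QS² = 3² + 6² − 2·3·6·cos(60°) = 27, so QS = 3·√3.
Step 2: By the inverse law of cosines on triangle SQW: cos(∠SQW) = ((3·√3)² + 3² − 6²) / (2·3·√3·3) = 0/31.18 = 0, so ∠SQW = 90°.

Therefore, the measure of angle ∠SQW = 90°.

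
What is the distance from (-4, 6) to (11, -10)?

d = sqrt((11 - -4)^2 + (-10 - 6)^2)
d = sqrt(15^2 + -16^2)
d = sqrt(225 + 256)
d = sqrt(481)

sqrt(481)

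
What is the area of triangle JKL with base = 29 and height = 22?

Area = (1/2)(29)(22) = 319

319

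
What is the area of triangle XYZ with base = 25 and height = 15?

A triangle's area is half the area of a rectangle with the same base and height.
Area = (1/2) * 25 * 15 = 375/2.

375/2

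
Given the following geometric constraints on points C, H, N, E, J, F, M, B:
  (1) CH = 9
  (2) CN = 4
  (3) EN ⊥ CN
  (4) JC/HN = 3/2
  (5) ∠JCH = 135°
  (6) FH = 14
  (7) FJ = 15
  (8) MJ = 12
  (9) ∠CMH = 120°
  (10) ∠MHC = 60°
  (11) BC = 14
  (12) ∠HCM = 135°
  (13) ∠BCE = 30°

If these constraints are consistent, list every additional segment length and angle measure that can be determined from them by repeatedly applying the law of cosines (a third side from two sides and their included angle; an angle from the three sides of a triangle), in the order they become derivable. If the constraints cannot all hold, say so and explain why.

These constraints are not satisfiable: (9), (10) and (12) are the three interior angles of triangle CMH, which must sum to 180°, but 120° + 60° + 135° = 315°. No planar figure meets all of them, so nothing further can be derived.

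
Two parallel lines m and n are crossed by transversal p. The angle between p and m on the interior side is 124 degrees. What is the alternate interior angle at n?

Alternate interior angles formed by parallel lines and a transversal are equal.
The given angle is 124 degrees.
The alternate interior angle = 124 degrees.

124 degrees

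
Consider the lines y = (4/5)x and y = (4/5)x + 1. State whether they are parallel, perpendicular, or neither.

Slope of line 1: m1 = 4/5
Slope of line 2: m2 = 4/5
Two lines are parallel if and only if they have equal slopes (or both are vertical).
Here m1 = m2 = 4/5, confirming the lines are parallel.

Parallel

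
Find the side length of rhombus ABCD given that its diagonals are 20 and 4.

Half-diagonals are 10 and 2. side = sqrt(10^2 + 2^2) = sqrt(104) = 2*sqrt(26)

2*sqrt(26)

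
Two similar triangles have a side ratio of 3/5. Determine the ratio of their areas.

Area ratio = (side ratio)^2 = (3/5)^2 = 9:25.

9:25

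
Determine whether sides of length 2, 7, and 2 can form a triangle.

The longest side is 7. The other two sides sum to 2 + 2 = 4.
Since 4 ≤ 7, the two shorter sides cannot reach around to close the triangle.

No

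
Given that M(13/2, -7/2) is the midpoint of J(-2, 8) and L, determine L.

Using the midpoint formula: M = ((x1 + x2)/2, (y1 + y2)/2)
We know M = (13/2, -7/2) and J = (-2, 8)
For x: 13/2 = (-2 + x2)/2, so x2 = 2*13/2 - -2 = 15
For y: -7/2 = (8 + y2)/2, so y2 = 2*-7/2 - 8 = -15
L = (15, -15)

(15, -15)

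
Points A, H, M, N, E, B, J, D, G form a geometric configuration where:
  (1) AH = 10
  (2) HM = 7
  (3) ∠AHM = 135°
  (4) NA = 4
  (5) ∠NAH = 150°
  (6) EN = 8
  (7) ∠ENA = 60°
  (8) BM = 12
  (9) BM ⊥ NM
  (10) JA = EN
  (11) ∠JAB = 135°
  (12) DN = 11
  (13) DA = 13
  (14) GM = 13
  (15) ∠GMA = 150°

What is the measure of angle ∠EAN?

Step 1: By the law of cosines on triangle ANE: AE² = 4² + 8² − 2·4·8·cos(60°) = 48, so AE = 4·√3.
Step 2: By the inverse law of cosines on triangle EAN: cos(∠EAN) = ((4·√3)² + 4² − 8²) / (2·4·√3·4) = 0/55.43 = 0, so ∠EAN = 90°.

Therefore, the measure of angle ∠EAN = 90°.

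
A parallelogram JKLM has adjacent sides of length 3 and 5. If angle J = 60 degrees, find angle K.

Opposite sides of a parallelogram are parallel, so consecutive angles form co-interior angles on a transversal.
Co-interior angles sum to 180°, giving angle K = 180 - 60 = 120 degrees.

120 degrees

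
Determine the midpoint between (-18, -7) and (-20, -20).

The midpoint is the point halfway along the segment.
Move half the horizontal distance: -18 + (-20 - -18)/2 = -18 + -2/2 = -19
Move half the vertical distance: -7 + (-20 - -7)/2 = -7 + -13/2 = -27/2
Midpoint = (-19, -27/2)

(-19, -27/2)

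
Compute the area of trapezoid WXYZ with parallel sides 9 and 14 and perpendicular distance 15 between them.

Area of a trapezoid = (base1 + base2) * height / 2
Area = (9 + 14) * 15 / 2
Area = 23 * 15 / 2
Area = 345 / 2
Area = 345/2

345/2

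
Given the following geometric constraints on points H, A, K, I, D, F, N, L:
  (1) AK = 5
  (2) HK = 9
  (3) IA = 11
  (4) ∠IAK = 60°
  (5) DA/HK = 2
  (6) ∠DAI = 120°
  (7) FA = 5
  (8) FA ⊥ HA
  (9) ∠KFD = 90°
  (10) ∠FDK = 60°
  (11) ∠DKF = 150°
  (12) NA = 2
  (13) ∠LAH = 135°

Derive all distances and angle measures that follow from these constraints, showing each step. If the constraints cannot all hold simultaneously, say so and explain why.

These constraints are not satisfiable: (9), (10) and (11) are the three interior angles of triangle KFD, which must sum to 180°, but 90° + 60° + 150° = 300°. No planar figure meets all of them, so nothing further can be derived.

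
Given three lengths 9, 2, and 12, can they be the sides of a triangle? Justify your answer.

The longest side is 12. The other two sides sum to 2 + 9 = 11.
Since 11 ≤ 12, the two shorter sides cannot reach around to close the triangle.

No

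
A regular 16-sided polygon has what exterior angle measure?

Each exterior angle of a regular n-gon is 360 / n.
For n = 16: 360 / 16 = 45/2 degrees.

45/2 degrees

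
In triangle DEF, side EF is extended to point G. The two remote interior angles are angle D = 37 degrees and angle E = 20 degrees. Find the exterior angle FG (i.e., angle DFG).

The interior angle at F is 180 - 37 - 20 = 123 degrees.
The exterior angle and interior angle at F are supplementary:
Exterior angle = 180 - 123 = 57 degrees.

57 degrees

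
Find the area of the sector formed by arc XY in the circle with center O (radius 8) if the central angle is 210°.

Sector area = πr² × θ/360
= π × 8² × 7/12
= π × 64 × 7/12
= 112*pi/3

112*pi/3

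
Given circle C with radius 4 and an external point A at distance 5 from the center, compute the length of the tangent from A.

Let T be the point of tangency. Then CT ⊥ AT (radius ⊥ tangent).
In right triangle CTA: CA² = CT² + AT²
5² = 4² + AT²
AT² = 9, AT = 3

3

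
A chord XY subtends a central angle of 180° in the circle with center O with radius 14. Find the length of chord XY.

Drop a perpendicular from the center to the chord, bisecting both the chord and the central angle.
Each half-chord = r sin(θ/2) = 14 sin(90°).
The full chord = 2 × 14 × sin(90°) = 28.

28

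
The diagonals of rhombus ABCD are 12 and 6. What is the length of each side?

Half-diagonals are 6 and 3. side = sqrt(6^2 + 3^2) = sqrt(45) = 3*sqrt(5)

3*sqrt(5)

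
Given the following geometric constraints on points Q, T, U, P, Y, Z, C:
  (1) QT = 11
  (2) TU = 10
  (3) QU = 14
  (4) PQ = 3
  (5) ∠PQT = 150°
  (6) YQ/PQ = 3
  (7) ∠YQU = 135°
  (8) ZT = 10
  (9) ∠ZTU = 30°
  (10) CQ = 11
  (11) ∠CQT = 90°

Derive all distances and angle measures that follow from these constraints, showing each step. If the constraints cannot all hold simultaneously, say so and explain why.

The constraints are consistent.

From the given relations:
  YQ = 3·PQ = 3·3 = 9

Step 1: From TQ = 11, QP = 3, and ∠TQP = 150°, by the law of cosines:
  TP² = TQ² + QP² - 2·TQ·QP·cos(150°) = 121 + 9 + 57.16 = 187.2
  TP ≈ 13.68

Step 2: From TQ = 11, QC = 11, and ∠TQC = 90°, by the law of cosines:
  TC² = TQ² + QC² - 2·TQ·QC·cos(90°) = 121 + 121 - 0 = 242
  TC = 11·√2

Step 3: From UQ = 14, QY = 9, and ∠UQY = 135°, by the law of cosines:
  UY² = UQ² + QY² - 2·UQ·QY·cos(135°) = 196 + 81 + 178.2 = 455.2
  UY ≈ 21.34

Step 4: From UT = 10, TZ = 10, and ∠UTZ = 30°, by the law of cosines:
  UZ² = UT² + TZ² - 2·UT·TZ·cos(30°) = 100 + 100 - 173.2 = 26.79
  UZ ≈ 5.18

Step 5: From QT = 11, QU = 14, TU = 10, by the inverse law of cosines:
  cos(∠TQU) = (QT² + QU² - TU²) / (2·QT·QU)
  ∠TQU = 45.21°

Step 6: From TQ = 11, TU = 10, QU = 14, by the inverse law of cosines:
  cos(∠QTU) = (TQ² + TU² - QU²) / (2·TQ·TU)
  ∠QTU = 83.48°

Step 7: From UQ = 14, UT = 10, QT = 11, by the inverse law of cosines:
  cos(∠QUT) = (UQ² + UT² - QT²) / (2·UQ·UT)
  ∠QUT = 51.32°

Step 8: From TC = 11·√2, TQ = 11, CQ = 11, by the inverse law of cosines:
  cos(∠CTQ) = (TC² + TQ² - CQ²) / (2·TC·TQ)
  ∠CTQ = 45°

Step 9: From TP = 13.68, TQ = 11, PQ = 3, by the inverse law of cosines:
  cos(∠PTQ) = (TP² + TQ² - PQ²) / (2·TP·TQ)
  ∠PTQ = 6.29°

Step 10: From UQ = 14, UY = 21.34, QY = 9, by the inverse law of cosines:
  cos(∠QUY) = (UQ² + UY² - QY²) / (2·UQ·UY)
  ∠QUY = 17.35°

Step 11: From UT = 10, UZ = 5.18, TZ = 10, by the inverse law of cosines:
  cos(∠TUZ) = (UT² + UZ² - TZ²) / (2·UT·UZ)
  ∠TUZ = 75°

Step 12: From PQ = 3, PT = 13.68, QT = 11, by the inverse law of cosines:
  cos(∠QPT) = (PQ² + PT² - QT²) / (2·PQ·PT)
  ∠QPT = 23.71°

Step 13: From YQ = 9, YU = 21.34, QU = 14, by the inverse law of cosines:
  cos(∠QYU) = (YQ² + YU² - QU²) / (2·YQ·YU)
  ∠QYU = 27.65°

Step 14: From ZT = 10, ZU = 5.18, TU = 10, by the inverse law of cosines:
  cos(∠TZU) = (ZT² + ZU² - TU²) / (2·ZT·ZU)
  ∠TZU = 75°

Step 15: From CQ = 11, CT = 11·√2, QT = 11, by the inverse law of cosines:
  cos(∠QCT) = (CQ² + CT² - QT²) / (2·CQ·CT)
  ∠QCT = 45°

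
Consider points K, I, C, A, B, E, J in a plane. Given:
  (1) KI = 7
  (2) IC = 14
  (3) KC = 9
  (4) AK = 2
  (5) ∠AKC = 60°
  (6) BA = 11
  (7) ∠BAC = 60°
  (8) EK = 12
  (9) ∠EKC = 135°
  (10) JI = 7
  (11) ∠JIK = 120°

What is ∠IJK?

Step 1: By the law of cosines on triangle JIK: JK² = 7² + 7² − 2·7·7·cos(120°) = 147, so JK = 7·√3.
Step 2: By the inverse law of cosines on triangle IJK: cos(∠IJK) = (7² + (7·√3)² − 7²) / (2·7·7·√3) = 147/169.74 = 0.866, so ∠IJK = 30°.

Therefore, the measure of angle ∠IJK = 30°.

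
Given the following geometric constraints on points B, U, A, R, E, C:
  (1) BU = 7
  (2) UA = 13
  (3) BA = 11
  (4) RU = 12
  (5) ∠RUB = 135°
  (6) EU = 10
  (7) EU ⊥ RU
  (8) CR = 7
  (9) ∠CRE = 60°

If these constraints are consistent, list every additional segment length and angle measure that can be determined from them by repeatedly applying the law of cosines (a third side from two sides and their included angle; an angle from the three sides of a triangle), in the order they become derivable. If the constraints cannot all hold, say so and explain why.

The constraints are consistent. Derivable facts, in order:
After 1 step:
- BR ≈ 17.66
- RE = 2·√61
- ∠ABU = 89.63°
- ∠AUB = 57.79°
- ∠BAU = 32.58°
After 2 steps:
- EC ≈ 13.55
- ∠BRU = 16.28°
- ∠ERU = 39.81°
- ∠RBU = 28.72°
- ∠REU = 50.19°
After 3 steps:
- ∠CER = 26.57°
- ∠ECR = 93.43°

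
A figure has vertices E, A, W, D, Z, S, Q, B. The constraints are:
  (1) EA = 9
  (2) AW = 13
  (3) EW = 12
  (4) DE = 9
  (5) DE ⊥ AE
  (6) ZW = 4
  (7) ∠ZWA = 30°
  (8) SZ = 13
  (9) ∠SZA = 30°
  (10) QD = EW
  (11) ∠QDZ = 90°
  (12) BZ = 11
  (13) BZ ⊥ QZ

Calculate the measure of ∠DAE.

Step 1: By the law of cosines on triangle AED: AD² = 9² + 9² − 2·9·9·cos(90°) = 162, so AD = 9·√2.
Step 2: By the inverse law of cosines on triangle DAE: cos(∠DAE) = ((9·√2)² + 9² − 9²) / (2·9·√2·9) = 162/229.1 = 0.7071, so ∠DAE = 45°.

Therefore, the measure of angle ∠DAE = 45°.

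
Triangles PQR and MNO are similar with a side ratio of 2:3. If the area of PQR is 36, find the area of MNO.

Area ratio = (2/3)^2 = 4/9. Area of MNO = 36 * 9/4 = 81.

81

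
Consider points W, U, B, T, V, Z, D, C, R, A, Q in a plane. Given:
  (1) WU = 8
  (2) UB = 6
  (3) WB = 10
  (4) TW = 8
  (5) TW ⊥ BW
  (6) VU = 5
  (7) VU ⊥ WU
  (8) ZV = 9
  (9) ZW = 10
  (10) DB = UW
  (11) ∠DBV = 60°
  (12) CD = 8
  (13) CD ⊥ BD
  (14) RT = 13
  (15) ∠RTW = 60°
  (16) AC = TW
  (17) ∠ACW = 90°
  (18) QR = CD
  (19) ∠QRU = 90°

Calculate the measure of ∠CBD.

From the given relations: DB = UW = 8.
Step 1: By the law of cosines on triangle BDC: BC² = 8² + 8² − 2·8·8·cos(90°) = 128, so BC = 8·√2.
Step 2: By the inverse law of cosines on triangle CBD: cos(∠CBD) = ((8·√2)² + 8² − 8²) / (2·8·√2·8) = 128/181.02 = 0.7071, so ∠CBD = 45°.

Therefore, the measure of angle ∠CBD = 45°.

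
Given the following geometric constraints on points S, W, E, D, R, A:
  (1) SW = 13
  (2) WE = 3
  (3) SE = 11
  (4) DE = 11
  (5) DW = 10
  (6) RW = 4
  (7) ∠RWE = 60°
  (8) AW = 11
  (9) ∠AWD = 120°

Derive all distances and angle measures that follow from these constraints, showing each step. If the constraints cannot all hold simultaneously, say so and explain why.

The constraints are consistent.

Step 1: From EW = 3, WR = 4, and ∠EWR = 60°, by the law of cosines:
  ER² = EW² + WR² - 2·EW·WR·cos(60°) = 9 + 16 - 12 = 13
  ER = √13

Step 2: From DW = 10, WA = 11, and ∠DWA = 120°, by the law of cosines:
  DA² = DW² + WA² - 2·DW·WA·cos(120°) = 100 + 121 + 110 = 331
  DA ≈ 18.19

Step 3: From SE = 11, SW = 13, EW = 3, by the inverse law of cosines:
  cos(∠ESW) = (SE² + SW² - EW²) / (2·SE·SW)
  ∠ESW = 10.73°

Step 4: From WD = 10, WE = 3, DE = 11, by the inverse law of cosines:
  cos(∠DWE) = (WD² + WE² - DE²) / (2·WD·WE)
  ∠DWE = 101.54°

Step 5: From WE = 3, WS = 13, ES = 11, by the inverse law of cosines:
  cos(∠EWS) = (WE² + WS² - ES²) / (2·WE·WS)
  ∠EWS = 43.05°

Step 6: From ED = 11, EW = 3, DW = 10, by the inverse law of cosines:
  cos(∠DEW) = (ED² + EW² - DW²) / (2·ED·EW)
  ∠DEW = 62.96°

Step 7: From ES = 11, EW = 3, SW = 13, by the inverse law of cosines:
  cos(∠SEW) = (ES² + EW² - SW²) / (2·ES·EW)
  ∠SEW = 126.22°

Step 8: From DE = 11, DW = 10, EW = 3, by the inverse law of cosines:
  cos(∠EDW) = (DE² + DW² - EW²) / (2·DE·DW)
  ∠EDW = 15.5°

Step 9: From ER = √13, EW = 3, RW = 4, by the inverse law of cosines:
  cos(∠REW) = (ER² + EW² - RW²) / (2·ER·EW)
  ∠REW = 73.9°

Step 10: From DA = 18.19, DW = 10, AW = 11, by the inverse law of cosines:
  cos(∠ADW) = (DA² + DW² - AW²) / (2·DA·DW)
  ∠ADW = 31.57°

Step 11: From RE = √13, RW = 4, EW = 3, by the inverse law of cosines:
  cos(∠ERW) = (RE² + RW² - EW²) / (2·RE·RW)
  ∠ERW = 46.1°

Step 12: From AD = 18.19, AW = 11, DW = 10, by the inverse law of cosines:
  cos(∠DAW) = (AD² + AW² - DW²) / (2·AD·AW)
  ∠DAW = 28.43°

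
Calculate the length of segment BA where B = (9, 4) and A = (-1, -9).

d = sqrt((-10)^2 + (-13)^2) = sqrt(269)

sqrt(269)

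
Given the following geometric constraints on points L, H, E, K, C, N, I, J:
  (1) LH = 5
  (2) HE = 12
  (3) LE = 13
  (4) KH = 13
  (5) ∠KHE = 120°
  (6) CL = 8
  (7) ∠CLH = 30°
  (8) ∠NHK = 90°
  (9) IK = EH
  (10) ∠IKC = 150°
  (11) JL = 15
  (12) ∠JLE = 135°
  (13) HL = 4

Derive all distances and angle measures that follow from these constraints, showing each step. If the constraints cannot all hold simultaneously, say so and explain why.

These constraints are not satisfiable: (1) LH = 5 and (13) HL = 4 assign two different lengths to the same segment. No planar figure meets all of them, so nothing further can be derived.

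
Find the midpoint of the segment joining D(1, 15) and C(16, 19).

The midpoint is the average of the coordinates:
x: (1 + 16)/2 = 17/2
y: (15 + 19)/2 = 17
Midpoint = (17/2, 17)

(17/2, 17)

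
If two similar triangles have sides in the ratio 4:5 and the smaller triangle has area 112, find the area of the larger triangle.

The ratio of areas of similar triangles = (side ratio)^2.
Side ratio = 4:5, so area ratio = 16:25.
Area of the larger triangle / Area of the smaller triangle = 25/16
Area of the larger triangle = 112 * 25/16 = 175

175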